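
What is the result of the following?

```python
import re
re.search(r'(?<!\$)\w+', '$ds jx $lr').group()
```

`(?!…)`/`(?<!…)` only lets a position through if the neighbouring text does NOT match; no characters are consumed.
`re.search` tries every starting position until one works.
The match spans [2:3] → 's'.

's'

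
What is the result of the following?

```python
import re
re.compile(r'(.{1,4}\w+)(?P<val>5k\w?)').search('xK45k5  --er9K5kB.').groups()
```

The match spans [0:6] → 'xK45k5'.
Captured: group 1 = 'xK4', group 2 = '5k5'.

('xK4', '5k5')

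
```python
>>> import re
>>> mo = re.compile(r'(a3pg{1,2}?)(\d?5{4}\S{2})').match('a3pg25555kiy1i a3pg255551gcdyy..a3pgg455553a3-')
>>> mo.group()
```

'a3pg25555ki'

The pattern matches the literal 'a3p', then 1 to 2 of the literal 'g' (lazy) (captured); then optionally a digit, then exactly 4 of the literal '5', then exactly 2 of a non-whitespace character (captured).
With `match`, the pattern is implicitly anchored at the beginning.
The match spans [0:11] → 'a3pg25555ki'.
Captured: group 1 = 'a3pg', group 2 = '25555ki'.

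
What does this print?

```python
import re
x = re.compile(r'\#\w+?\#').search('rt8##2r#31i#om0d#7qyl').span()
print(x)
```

(4, 8)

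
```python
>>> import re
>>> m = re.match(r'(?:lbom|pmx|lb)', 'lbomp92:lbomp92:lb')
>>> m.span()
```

`match` is anchored at position 0; if the pattern doesn't fit there, it returns None.
The match spans [0:4] → 'lbom'.

(0, 4)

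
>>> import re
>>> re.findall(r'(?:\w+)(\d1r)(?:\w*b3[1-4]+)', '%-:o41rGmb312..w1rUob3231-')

The pattern matches one or more of a word character (non-capturing group); then a digit, then the literal '1r' (captured); then zero or more of a word character, then the literal 'b3', then one or more of a character in [1-4] (non-capturing group).
Matches: at [3:13] match 'o41rGmb312', group 1 = '41r'.
One capturing group, so `findall` returns just the captured substring from the one match — 1 in all.

['41r']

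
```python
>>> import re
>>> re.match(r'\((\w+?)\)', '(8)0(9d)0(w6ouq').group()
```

`re.match` won't scan ahead — the pattern has to work from the very first character.
The match spans [0:3] → '(8)'.

'(8)'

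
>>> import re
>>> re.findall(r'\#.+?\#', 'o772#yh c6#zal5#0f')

['#yh c6#']

Matches: at [4:11] → '#yh c6#'.
Since nothing is captured, `findall` lists the 1 matched substring directly.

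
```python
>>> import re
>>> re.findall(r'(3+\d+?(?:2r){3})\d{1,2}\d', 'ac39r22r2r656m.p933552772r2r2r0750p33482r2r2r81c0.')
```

With a single group, `findall` returns only what that group captured — 2 items.

['33552772r2r2r', '33482r2r2r']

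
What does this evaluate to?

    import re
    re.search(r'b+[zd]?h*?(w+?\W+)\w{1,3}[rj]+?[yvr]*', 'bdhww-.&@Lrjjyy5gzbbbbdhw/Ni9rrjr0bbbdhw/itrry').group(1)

'ww-.&@'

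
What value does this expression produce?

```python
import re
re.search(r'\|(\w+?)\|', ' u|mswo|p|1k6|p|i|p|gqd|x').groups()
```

('mswo',)

`re.search` scans for the first position where the pattern succeeds.
The match spans [2:8] → '|mswo|'.
Captured: group 1 = 'mswo'.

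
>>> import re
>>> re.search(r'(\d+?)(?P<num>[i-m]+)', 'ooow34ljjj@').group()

'34ljjj'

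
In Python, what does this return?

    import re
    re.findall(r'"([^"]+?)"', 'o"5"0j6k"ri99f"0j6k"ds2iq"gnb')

One capturing group, so `findall` returns just the captured substring from each match — 3 in all.

['5', 'ri99f', 'ds2iq']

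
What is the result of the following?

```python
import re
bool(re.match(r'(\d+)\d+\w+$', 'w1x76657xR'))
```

False

`re.match` won't scan ahead — the pattern has to work from the very first character.
Here the pattern fails at index 0, so the call returns None, and `bool(None)` is False.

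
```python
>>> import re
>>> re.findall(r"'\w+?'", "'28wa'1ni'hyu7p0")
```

["'28wa'"]

Scanning left to right: at [0:6] → "'28wa'".
Since nothing is captured, `findall` lists the 1 matched substring directly.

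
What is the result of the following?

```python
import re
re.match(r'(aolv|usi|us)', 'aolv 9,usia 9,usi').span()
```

(0, 4)

With `match`, the pattern is implicitly anchored at the beginning.
The match spans [0:4] → 'aolv'.
Captured: group 1 = 'aolv'.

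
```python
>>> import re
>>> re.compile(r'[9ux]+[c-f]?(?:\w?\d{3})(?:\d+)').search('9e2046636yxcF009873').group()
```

The pattern matches one or more of one of [9ux], then optionally a character in [c-f]; then optionally a word character, then exactly 3 of a digit (non-capturing group); then one or more of a digit (non-capturing group).
Unlike `match`, `search` isn't anchored — it looks for the pattern anywhere in the string.
The match spans [0:9] → '9e2046636'.

'9e2046636'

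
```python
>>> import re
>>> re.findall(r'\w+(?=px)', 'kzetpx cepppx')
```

['kzet', 'cepp']

The positive lookaround only admits positions where the adjacent text matches; those characters stay outside the span.
No capturing groups, so `findall` returns the 2 full match strings.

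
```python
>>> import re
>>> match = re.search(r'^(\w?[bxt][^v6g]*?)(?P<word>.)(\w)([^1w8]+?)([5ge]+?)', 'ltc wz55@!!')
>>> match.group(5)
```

'5'

The match spans [0:7] → 'ltc wz5'.
Captured: group 1 = 'ltc', group 2 = ' ', group 3 = 'w', group 4 = 'z', group 5 = '5'.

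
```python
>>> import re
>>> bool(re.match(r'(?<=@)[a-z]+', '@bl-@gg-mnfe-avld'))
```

The `(?=…)`/`(?<=…)` assertion just peeks at neighbouring text; it doesn't advance the match position.
`re.match` only tries the pattern at the start of the string.
Here position 0 doesn't satisfy it, so the call returns None, and `bool(None)` is False.

False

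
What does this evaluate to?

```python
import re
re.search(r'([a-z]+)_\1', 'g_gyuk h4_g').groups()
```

('g',)

`\1` is not a pattern — it's the concrete string captured by group 1, re-applied verbatim.
Unlike `match`, `search` isn't anchored — it looks for the pattern anywhere in the string.
The match spans [0:3] → 'g_g'.
Captured: group 1 = 'g'.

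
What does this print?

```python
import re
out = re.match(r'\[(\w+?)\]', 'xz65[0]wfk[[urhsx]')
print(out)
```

None

`re.match` only tries the pattern at the start of the string.
Here position 0 doesn't satisfy it, so the call returns None.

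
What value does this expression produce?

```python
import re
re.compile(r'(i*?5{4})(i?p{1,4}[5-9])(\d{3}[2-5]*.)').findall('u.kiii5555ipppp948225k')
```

Pattern: zero or more of a literal 'i' (lazy), then exactly 4 of a literal '5' (captured); then optionally the literal 'i', then 1 to 4 of the literal 'p', then a character in [5-9] (captured); then exactly 3 of a digit, then zero or more of a character in [2-5], then any character (captured).
Scanning left to right: at [3:22] match 'iii5555ipppp948225k', groups = ('iii5555', 'ipppp9', '48225k').
Multiple groups make `findall` return tuples — one 3-tuple for the one match.

[('iii5555', 'ipppp9', '48225k')]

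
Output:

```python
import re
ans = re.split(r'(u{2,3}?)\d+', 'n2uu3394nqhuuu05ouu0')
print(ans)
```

['n2', 'uu', 'nqh', 'uuu', 'o', 'uu', '']

The pattern matches 2 to 3 of a literal 'u' (lazy) (captured); then one or more of a digit.
With a capturing group present, the delimiter's captured portion is kept in the result list.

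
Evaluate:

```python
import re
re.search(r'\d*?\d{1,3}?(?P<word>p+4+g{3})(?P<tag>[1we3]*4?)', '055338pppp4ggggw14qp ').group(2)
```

The match spans [0:14] → '055338pppp4ggg'.
Captured: group 1 = 'pppp4ggg', group 2 = ''.

''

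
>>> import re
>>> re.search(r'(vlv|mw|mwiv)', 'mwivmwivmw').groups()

('mw',)

The regex engine tests alternatives in the order written; an earlier branch that matches wins even if a later one would match more.
`search` walks the string left to right and returns the first match it finds.
The match spans [0:2] → 'mw'.
Captured: group 1 = 'mw'.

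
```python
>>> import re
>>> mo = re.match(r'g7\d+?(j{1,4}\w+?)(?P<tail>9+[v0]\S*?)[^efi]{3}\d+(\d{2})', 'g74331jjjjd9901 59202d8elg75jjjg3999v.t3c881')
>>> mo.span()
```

This matches the literal 'g7', then one or more of a digit (lazy); then 1 to 4 of a literal 'j', then one or more of a word character (lazy) (captured); then one or more of a literal '9', then one of [v0], then zero or more of a non-whitespace character (lazy) (captured as 'tail'); then exactly 3 of any character except [efi], then one or more of a digit; then exactly 2 of a digit (captured).
`match` is anchored at position 0; if the pattern doesn't fit there, it returns None.
The match spans [0:21] → 'g74331jjjjd9901 59202'.
Captured: group 1 = 'jjjjd', group 2 = '990', group 3 = '02'.

(0, 21)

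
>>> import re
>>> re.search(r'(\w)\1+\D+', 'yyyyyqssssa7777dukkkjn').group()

'yyyyyqssssa'

`\1` is not a pattern — it's the concrete string captured by group 1, re-applied verbatim.
The match spans [0:11] → 'yyyyyqssssa'.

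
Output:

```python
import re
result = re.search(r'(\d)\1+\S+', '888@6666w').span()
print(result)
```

After group 1 captures some text, `\1` only succeeds where that same text appears again.
The match spans [0:9] → '888@6666w'.

(0, 9)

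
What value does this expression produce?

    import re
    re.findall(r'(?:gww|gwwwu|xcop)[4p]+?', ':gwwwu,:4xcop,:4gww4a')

Matches: at [16:20] → 'gww4'.
Since nothing is captured, `findall` lists the 1 matched substring directly.

['gww4']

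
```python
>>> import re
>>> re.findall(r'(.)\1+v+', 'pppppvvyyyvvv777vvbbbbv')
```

['p', 'y', '7', 'b']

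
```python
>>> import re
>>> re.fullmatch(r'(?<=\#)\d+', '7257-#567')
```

Because the assertion is zero-width, the text it checks is not consumed and won't appear in the result.
`fullmatch` succeeds only if the pattern covers the string from start to end.
Here the pattern can't cover the whole string, so the call returns None.

None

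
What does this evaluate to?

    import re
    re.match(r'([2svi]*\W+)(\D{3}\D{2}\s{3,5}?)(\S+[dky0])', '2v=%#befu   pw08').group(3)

The pattern matches zero or more of one of [2svi], then one or more of a non-word character (captured); then exactly 3 of a non-digit, then exactly 2 of a non-digit, then 3 to 5 of whitespace (lazy) (captured); then one or more of a non-whitespace character, then one of [dky0] (captured).
With `match`, the pattern is implicitly anchored at the beginning.
The match spans [0:15] → '2v=%#befu   pw0'.
Captured: group 1 = '2v=%', group 2 = '#befu   ', group 3 = 'pw0'.

'pw0'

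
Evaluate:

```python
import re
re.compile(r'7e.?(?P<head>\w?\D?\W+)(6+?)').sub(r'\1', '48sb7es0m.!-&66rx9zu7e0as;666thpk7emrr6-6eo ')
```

The pattern matches the literal '7e', then optionally any character; then optionally a word character, then optionally a non-digit, then one or more of a non-word character (captured as 'head'); then one or more of a literal '6' (lazy) (captured).
A non-greedy quantifier consumes as few characters as it can — just enough that the remainder of the pattern still matches from where it stops; whatever follows it matches normally.
Matches: at [4:14] → '7es0m.!-&6'; at [20:27] → '7e0as;6'.
`\1` in the replacement pulls in group 1's text for each match.

'48sb0m.!-&6rx9zuas;66thpk7emrr6-6eo '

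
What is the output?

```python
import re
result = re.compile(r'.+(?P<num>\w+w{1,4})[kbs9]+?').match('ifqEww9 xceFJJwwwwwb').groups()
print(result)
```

Pattern: one or more of any character; then one or more of a word character, then 1 to 4 of the literal 'w' (captured as 'num'); then one or more of one of [kbs9] (lazy).
With `match`, the pattern is implicitly anchored at the beginning.
The match spans [0:20] → 'ifqEww9 xceFJJwwwwwb'.
Captured: group 1 = 'ww'.

('ww',)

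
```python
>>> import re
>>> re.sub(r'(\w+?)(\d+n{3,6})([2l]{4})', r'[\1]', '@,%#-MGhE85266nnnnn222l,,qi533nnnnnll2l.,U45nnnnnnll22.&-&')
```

The pattern matches one or more of a word character (lazy) (captured); then one or more of a digit, then 3 to 6 of a literal 'n' (captured); then exactly 4 of one of [2l] (captured).
Because the quantifier is non-greedy, it stops expanding at the earliest point where the rest of the pattern can succeed.
Matches: at [5:23] → 'MGhE85266nnnnn222l'; at [25:39] → 'qi533nnnnnll2l'; at [41:54] → 'U45nnnnnnll22'.
The replacement refers to a captured group, so each match is rewritten using its own captured text.

'@,%#-[MGhE],,[qi].,[U].&-&'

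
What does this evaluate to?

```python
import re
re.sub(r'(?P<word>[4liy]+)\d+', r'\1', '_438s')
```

'_4s'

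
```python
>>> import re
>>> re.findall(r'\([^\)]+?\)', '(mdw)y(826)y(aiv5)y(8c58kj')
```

['(mdw)', '(826)', '(aiv5)']

`findall` yields the raw match text (3 of them) because the pattern has no groups.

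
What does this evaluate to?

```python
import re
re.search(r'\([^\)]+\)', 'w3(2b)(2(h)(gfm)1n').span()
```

`re.search` scans for the first position where the pattern succeeds.
The match spans [2:6] → '(2b)'.

(2, 6)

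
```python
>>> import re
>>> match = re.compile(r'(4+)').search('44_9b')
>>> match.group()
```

'44'

Pattern: one or more of a literal '4' (captured).
`re.search` tries every starting position until one works.
The match spans [0:2] → '44'.
Captured: group 1 = '44'.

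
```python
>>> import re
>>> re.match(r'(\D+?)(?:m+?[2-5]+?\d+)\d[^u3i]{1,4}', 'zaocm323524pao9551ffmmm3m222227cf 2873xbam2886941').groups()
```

('zaoc',)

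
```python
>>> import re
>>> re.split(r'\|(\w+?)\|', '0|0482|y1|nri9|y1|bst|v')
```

Matches to split on: at [1:7] → '|0482|'; at [9:15] → '|nri9|'; at [17:22] → '|bst|'.
With a capturing group present, the delimiter's captured portion is kept in the result list.

['0', '0482', 'y1', 'nri9', 'y1', 'bst', 'v']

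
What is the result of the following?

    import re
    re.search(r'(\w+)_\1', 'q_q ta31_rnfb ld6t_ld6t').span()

(0, 3)

After group 1 captures some text, `\1` only succeeds where that same text appears again.
The match spans [0:3] → 'q_q'.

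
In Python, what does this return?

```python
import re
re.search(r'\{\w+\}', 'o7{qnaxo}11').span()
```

The match spans [2:9] → '{qnaxo}'.

(2, 9)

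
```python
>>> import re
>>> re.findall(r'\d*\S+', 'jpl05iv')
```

['jpl05iv']

No capturing groups, so `findall` returns the 1 full match string.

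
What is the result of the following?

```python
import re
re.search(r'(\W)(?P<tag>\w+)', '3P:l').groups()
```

(':', 'l')

The pattern matches a non-word character (captured); then one or more of a word character (captured as 'tag').
Unlike `match`, `search` isn't anchored — it looks for the pattern anywhere in the string.
The match spans [2:4] → ':l'.
Captured: group 1 = ':', group 2 = 'l'.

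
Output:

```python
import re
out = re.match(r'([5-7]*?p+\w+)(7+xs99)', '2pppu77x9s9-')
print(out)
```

None

`match` is anchored at position 0; if the pattern doesn't fit there, it returns None.
Here position 0 doesn't satisfy it, so the call returns None.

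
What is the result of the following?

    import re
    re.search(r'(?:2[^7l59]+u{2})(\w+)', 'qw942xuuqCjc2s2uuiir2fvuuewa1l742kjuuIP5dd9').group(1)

The match spans [4:43] → '2xuuqCjc2s2uuiir2fvuuewa1l742kjuuIP5dd9'.
Captured: group 1 = 'ewa1l742kjuuIP5dd9'.

'ewa1l742kjuuIP5dd9'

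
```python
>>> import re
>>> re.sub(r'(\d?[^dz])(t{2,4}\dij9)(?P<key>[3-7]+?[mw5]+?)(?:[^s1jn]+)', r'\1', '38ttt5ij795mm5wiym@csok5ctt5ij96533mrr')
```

'38ttt5ij795mm5wiym@csok5c'

This matches optionally a digit, then any character except [dz] (captured); then 2 to 4 of the literal 't', then a digit, then the literal 'ij9' (captured); then one or more of a character in [3-7] (lazy), then one or more of one of [mw5] (lazy) (captured as 'key'); then one or more of any character except [s1jn] (non-capturing group).
Matches: at [23:38] → '5ctt5ij96533mrr'.
`\1` in the replacement pulls in group 1's text for each match.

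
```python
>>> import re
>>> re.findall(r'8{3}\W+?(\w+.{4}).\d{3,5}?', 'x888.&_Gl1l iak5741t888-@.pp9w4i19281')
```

['_Gl1l iak', 'pp9w4i1']

This matches exactly 3 of a literal '8', then one or more of a non-word character (lazy); then one or more of a word character, then exactly 4 of any character (captured); then any character, then 3 to 5 of a digit (lazy).
One capturing group, so `findall` returns just the captured substring from each match — 2 in all.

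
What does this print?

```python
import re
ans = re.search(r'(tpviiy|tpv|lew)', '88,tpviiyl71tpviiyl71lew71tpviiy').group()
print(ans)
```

tpviiy

Branches in `(...|...)` are attempted left-to-right; the first branch that allows the whole pattern to succeed is taken.
The match spans [3:9] → 'tpviiy'.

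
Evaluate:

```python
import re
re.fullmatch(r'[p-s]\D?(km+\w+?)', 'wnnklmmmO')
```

None

`re.fullmatch` is like wrapping the pattern in `^…$` (in single-line mode).
Here the pattern can't cover the whole string, so the call returns None.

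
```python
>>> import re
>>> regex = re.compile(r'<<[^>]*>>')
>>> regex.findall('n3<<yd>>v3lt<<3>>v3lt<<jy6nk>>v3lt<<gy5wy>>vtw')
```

['<<yd>>', '<<3>>', '<<jy6nk>>', '<<gy5wy>>']

With no groups in the pattern, `findall` gives back each whole match — 4 here.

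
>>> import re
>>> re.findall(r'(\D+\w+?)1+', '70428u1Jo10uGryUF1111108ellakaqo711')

['u1Jo', 'uGryUF1', 'ellakaqo7']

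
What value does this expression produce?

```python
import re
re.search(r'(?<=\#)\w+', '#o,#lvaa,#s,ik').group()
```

'o'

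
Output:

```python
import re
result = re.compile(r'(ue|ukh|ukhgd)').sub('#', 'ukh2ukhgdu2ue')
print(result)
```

#2#gdu2#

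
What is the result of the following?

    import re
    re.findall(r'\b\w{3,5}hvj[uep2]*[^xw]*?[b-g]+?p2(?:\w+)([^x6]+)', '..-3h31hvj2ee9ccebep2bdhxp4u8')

['8']

This matches a word boundary (`\b`, zero-width); then 3 to 5 of a word character, then the literal 'hvj', then zero or more of one of [uep2]; then zero or more of any character except [xw] (lazy), then one or more of a character in [b-g] (lazy), then the literal 'p2'; then one or more of a word character (non-capturing group); then one or more of any character except [x6] (captured).
Walking the string: at [3:29] match '3h31hvj2ee9ccebep2bdhxp4u8', group 1 = '8'.
With a single group, `findall` returns only what that group captured — 1 item.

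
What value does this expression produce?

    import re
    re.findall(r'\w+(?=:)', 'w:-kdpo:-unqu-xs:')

['w', 'kdpo', 'xs']

The positive lookaround only admits positions where the adjacent text matches; those characters stay outside the span.
No capturing groups, so `findall` returns the 3 full match strings.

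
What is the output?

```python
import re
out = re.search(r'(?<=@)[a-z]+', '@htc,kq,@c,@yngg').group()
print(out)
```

The `(?=…)`/`(?<=…)` assertion just peeks at neighbouring text; it doesn't advance the match position.
`re.search` scans for the first position where the pattern succeeds.
The match spans [1:4] → 'htc'.

htc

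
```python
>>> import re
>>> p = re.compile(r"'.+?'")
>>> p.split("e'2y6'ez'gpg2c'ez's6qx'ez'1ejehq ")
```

`split` removes every match and returns the 4 fragments in between.

['e', 'ez', 'ez', "ez'1ejehq "]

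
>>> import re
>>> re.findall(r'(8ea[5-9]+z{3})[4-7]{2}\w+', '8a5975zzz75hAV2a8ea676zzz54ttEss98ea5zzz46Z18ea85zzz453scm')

The pattern matches the literal '8ea', then one or more of a character in [5-9], then exactly 3 of a literal 'z' (captured); then exactly 2 of a character in [4-7], then one or more of a word character.
One capturing group, so `findall` returns just the captured substring from the one match — 1 in all.

['8ea676zzz']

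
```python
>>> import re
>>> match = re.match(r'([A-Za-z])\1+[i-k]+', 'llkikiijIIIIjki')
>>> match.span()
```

(0, 8)

A backreference is literal: `\1` must see the identical characters the first group matched.
With `match`, the pattern is implicitly anchored at the beginning.
The match spans [0:8] → 'llkikiij'.
Captured: group 1 = 'l'.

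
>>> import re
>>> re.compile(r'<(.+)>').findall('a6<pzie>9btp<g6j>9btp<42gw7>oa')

Matches: at [2:28] match '<pzie>9btp<g6j>9btp<42gw7>', group 1 = 'pzie>9btp<g6j>9btp<42gw7'.
With a single group, `findall` returns only what that group captured — 1 item.

['pzie>9btp<g6j>9btp<42gw7']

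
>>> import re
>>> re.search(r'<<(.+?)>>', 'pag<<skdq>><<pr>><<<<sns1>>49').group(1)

'skdq'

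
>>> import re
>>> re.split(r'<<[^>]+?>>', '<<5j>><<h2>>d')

['', '', 'd']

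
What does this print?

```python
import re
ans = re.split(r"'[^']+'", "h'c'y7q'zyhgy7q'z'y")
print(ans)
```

Splitting on the pattern gives 3 pieces.

['h', 'y7q', "z'y"]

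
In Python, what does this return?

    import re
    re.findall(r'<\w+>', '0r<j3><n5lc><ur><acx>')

With no groups in the pattern, `findall` gives back each whole match — 4 here.

['<j3>', '<n5lc>', '<ur>', '<acx>']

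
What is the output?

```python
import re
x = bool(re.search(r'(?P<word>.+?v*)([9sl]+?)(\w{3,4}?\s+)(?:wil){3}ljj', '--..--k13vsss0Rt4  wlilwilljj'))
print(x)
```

False

Pattern: one or more of any character (lazy), then zero or more of a literal 'v' (captured as 'word'); then one or more of one of [9sl] (lazy) (captured); then 3 to 4 of a word character (lazy), then one or more of whitespace (captured); then the literal 'wil' repeated 3 times, then the literal 'ljj'.
`re.search` scans for the first position where the pattern succeeds.
Here no position works, so the call returns None, and `bool(None)` is False.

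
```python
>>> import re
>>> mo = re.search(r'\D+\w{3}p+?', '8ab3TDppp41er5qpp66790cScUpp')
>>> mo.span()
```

(1, 7)

Pattern: one or more of a non-digit; then exactly 3 of a word character, then one or more of a literal 'p' (lazy).
`re.search` scans for the first position where the pattern succeeds.
The match spans [1:7] → 'ab3TDp'.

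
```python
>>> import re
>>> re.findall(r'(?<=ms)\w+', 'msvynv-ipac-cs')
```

The positive lookaround only admits positions where the adjacent text matches; those characters stay outside the span.
`findall` yields the raw match text (1 of them) because the pattern has no groups.

['vynv']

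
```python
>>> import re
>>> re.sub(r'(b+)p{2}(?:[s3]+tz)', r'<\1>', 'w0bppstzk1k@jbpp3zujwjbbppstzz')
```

'w0<b>k1k@jbpp3zujwj<bb>z'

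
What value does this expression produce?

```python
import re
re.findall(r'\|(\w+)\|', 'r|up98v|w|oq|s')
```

['up98v', 'oq']

`findall` collects group 1 from each match (2 total).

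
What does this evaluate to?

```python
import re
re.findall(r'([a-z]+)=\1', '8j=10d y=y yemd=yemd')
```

['y', 'yemd']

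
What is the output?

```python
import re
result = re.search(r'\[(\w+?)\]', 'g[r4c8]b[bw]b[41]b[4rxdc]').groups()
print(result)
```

('r4c8',)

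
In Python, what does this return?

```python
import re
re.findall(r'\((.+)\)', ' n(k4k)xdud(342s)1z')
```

['k4k)xdud(342s']

Scanning left to right: at [2:17] match '(k4k)xdud(342s)', group 1 = 'k4k)xdud(342s'.
One capturing group, so `findall` returns just the captured substring from the one match — 1 in all.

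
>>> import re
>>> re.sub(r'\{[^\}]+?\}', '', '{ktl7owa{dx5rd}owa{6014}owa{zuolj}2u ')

'owaowa2u '

Every occurrence is swapped for ''.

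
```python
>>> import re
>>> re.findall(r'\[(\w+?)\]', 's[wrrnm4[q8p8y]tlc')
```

Matches: at [8:15] match '[q8p8y]', group 1 = 'q8p8y'.
Because there's exactly one group, `findall` drops the full match and keeps group 1 from the one hit.

['q8p8y']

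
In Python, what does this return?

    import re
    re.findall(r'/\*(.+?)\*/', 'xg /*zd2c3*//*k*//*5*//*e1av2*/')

Walking the string: at [3:12] match '/*zd2c3*/', group 1 = 'zd2c3'; at [12:17] match '/*k*/', group 1 = 'k'; at [17:22] match '/*5*/', group 1 = '5'; at [22:31] match '/*e1av2*/', group 1 = 'e1av2'.
One capturing group, so `findall` returns just the captured substring from each match — 4 in all.

['zd2c3', 'k', '5', 'e1av2']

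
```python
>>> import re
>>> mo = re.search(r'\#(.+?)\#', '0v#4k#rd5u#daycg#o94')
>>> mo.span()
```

(2, 6)

The `?` after the quantifier makes it lazy — it takes as little as possible before letting the rest of the pattern try.
`re.search` scans for the first position where the pattern succeeds.
The match spans [2:6] → '#4k#'.
Captured: group 1 = '4k'.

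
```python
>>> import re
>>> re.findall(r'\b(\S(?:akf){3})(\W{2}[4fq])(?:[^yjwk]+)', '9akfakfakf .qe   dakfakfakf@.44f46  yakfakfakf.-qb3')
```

[('9akfakfakf', ' .q'), ('yakfakfakf', '.-q')]

This matches a word boundary (`\b`, zero-width); then a non-whitespace character, then the literal 'akf' repeated 3 times (captured); then exactly 2 of a non-word character, then one of [4fq] (captured); then one or more of any character except [yjwk] (non-capturing group).
Scanning left to right: at [0:19] match '9akfakfakf .qe   da', groups = ('9akfakfakf', ' .q'); at [36:51] match 'yakfakfakf.-qb3', groups = ('yakfakfakf', '.-q').
Multiple groups make `findall` return tuples — one 2-tuple for each match.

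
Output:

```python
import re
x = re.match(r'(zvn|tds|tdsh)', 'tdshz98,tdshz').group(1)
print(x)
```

The match spans [0:3] → 'tds'.
Captured: group 1 = 'tds'.

tds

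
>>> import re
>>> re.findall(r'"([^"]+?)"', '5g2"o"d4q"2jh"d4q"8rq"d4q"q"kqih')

Scanning left to right: at [3:6] match '"o"', group 1 = 'o'; at [9:14] match '"2jh"', group 1 = '2jh'; at [17:22] match '"8rq"', group 1 = '8rq'; at [25:28] match '"q"', group 1 = 'q'.
With a single group, `findall` returns only what that group captured — 4 items.

['o', '2jh', '8rq', 'q']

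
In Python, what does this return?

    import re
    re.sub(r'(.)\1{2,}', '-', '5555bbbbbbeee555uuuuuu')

'-----'

`\1` is not a pattern — it's the concrete string captured by group 1, re-applied verbatim.
Every occurrence is swapped for '-'.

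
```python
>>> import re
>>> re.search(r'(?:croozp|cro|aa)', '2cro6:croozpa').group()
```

'cro'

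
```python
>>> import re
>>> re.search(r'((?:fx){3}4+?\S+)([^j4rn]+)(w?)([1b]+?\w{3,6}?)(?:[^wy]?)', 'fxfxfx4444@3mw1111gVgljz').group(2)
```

'1'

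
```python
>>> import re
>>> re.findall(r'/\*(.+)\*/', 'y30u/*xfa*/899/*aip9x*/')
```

Walking the string: at [4:23] match '/*xfa*/899/*aip9x*/', group 1 = 'xfa*/899/*aip9x'.
`findall` collects group 1 from the one match (1 total).

['xfa*/899/*aip9x']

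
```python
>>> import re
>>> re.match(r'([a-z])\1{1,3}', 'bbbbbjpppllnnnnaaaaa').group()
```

'bbbb'

After group 1 captures some text, `\1` only succeeds where that same text appears again.
With `match`, the pattern is implicitly anchored at the beginning.
The match spans [0:4] → 'bbbb'.
Captured: group 1 = 'b'.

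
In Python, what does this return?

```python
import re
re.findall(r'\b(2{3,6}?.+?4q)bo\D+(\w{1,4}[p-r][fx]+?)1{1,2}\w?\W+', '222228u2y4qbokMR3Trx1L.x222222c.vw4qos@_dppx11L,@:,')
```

[('222228u2y4q', '3Trx')]

The pattern matches a word boundary (`\b`, zero-width); then 3 to 6 of a literal '2' (lazy), then one or more of any character (lazy), then the literal '4q' (captured); then the literal 'bo', then one or more of a non-digit; then 1 to 4 of a word character, then a character in [p-r], then one or more of one of [fx] (lazy) (captured); then 1 to 2 of the literal '1', then optionally a word character, then one or more of a non-word character.
With 2 capturing groups, `findall` returns a 2-tuple per match.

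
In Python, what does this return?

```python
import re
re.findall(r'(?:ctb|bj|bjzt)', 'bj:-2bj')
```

['bj', 'bj']

Walking the string: at [0:2] → 'bj'; at [5:7] → 'bj'.
`findall` yields the raw match text (2 of them) because the pattern has no groups.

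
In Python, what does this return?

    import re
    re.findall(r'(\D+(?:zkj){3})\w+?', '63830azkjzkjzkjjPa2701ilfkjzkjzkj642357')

['azkjzkjzkj']

The pattern matches one or more of a non-digit, then the literal 'zkj' repeated 3 times (captured); then one or more of a word character (lazy).
Matches: at [5:16] match 'azkjzkjzkjj', group 1 = 'azkjzkjzkj'.
`findall` collects group 1 from the one match (1 total).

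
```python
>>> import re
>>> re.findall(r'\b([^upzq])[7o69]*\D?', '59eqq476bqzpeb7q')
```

['5']

The pattern matches a word boundary (`\b`, zero-width); then any character except [upzq] (captured); then zero or more of one of [7o69], then optionally a non-digit.
Matches: at [0:3] match '59e', group 1 = '5'.
With a single group, `findall` returns only what that group captured — 1 item.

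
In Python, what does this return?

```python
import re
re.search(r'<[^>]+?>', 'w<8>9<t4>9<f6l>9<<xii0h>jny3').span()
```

`re.search` scans for the first position where the pattern succeeds.
The match spans [1:4] → '<8>'.

(1, 4)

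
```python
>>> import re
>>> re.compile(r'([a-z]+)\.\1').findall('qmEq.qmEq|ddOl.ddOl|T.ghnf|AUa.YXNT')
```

['q']

After group 1 captures some text, `\1` only succeeds where that same text appears again.
Walking the string: at [3:6] match 'q.q', group 1 = 'q'.
Because there's exactly one group, `findall` drops the full match and keeps group 1 from the one hit.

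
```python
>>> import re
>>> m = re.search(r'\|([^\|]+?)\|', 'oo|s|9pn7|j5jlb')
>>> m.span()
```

`re.search` scans for the first position where the pattern succeeds.
The match spans [2:5] → '|s|'.
Captured: group 1 = 's'.

(2, 5)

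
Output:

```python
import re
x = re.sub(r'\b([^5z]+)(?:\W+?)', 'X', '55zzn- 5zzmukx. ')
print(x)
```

55zznX5zzmukxX

Every occurrence is swapped for 'X'.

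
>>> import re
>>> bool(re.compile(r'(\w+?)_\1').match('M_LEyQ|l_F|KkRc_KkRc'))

With `match`, the pattern is implicitly anchored at the beginning.
Here position 0 doesn't satisfy it, so the call returns None, and `bool(None)` is False.

False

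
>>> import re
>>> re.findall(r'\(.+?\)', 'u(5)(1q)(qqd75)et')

['(5)', '(1q)', '(qqd75)']

No capturing groups, so `findall` returns the 3 full match strings.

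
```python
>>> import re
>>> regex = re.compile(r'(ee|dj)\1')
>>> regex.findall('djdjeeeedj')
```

['dj', 'ee']

`\1` is not a pattern — it's the concrete string captured by group 1, re-applied verbatim.
Matches: at [0:4] match 'djdj', group 1 = 'dj'; at [4:8] match 'eeee', group 1 = 'ee'.
`findall` collects group 1 from each match (2 total).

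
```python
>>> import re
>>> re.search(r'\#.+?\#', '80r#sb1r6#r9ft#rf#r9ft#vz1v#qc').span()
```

(3, 10)

Lazy quantifiers expand one character at a time until the remainder of the pattern can match.
`re.search` scans for the first position where the pattern succeeds.
The match spans [3:10] → '#sb1r6#'.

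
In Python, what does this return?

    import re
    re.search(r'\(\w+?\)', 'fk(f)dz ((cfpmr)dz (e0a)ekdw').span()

(2, 5)

The match spans [2:5] → '(f)'.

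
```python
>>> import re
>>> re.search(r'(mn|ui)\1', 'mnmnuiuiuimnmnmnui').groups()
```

('mn',)

A backreference is literal: `\1` must see the identical characters the first group matched.
`re.search` tries every starting position until one works.
The match spans [0:4] → 'mnmn'.
Captured: group 1 = 'mn'.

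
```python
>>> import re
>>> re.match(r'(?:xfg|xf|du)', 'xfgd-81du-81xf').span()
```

`re.match` only tries the pattern at the start of the string.
The match spans [0:3] → 'xfg'.

(0, 3)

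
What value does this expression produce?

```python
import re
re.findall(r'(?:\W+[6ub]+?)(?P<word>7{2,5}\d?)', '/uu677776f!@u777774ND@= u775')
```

Pattern: one or more of a non-word character, then one or more of one of [6ub] (lazy) (non-capturing group); then 2 to 5 of the literal '7', then optionally a digit (captured as 'word').
With a single group, `findall` returns only what that group captured — 3 items.

['77776', '777774', '775']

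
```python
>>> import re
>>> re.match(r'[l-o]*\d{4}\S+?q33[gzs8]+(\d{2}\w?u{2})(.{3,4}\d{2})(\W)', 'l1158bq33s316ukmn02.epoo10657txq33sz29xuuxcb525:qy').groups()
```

The match spans [0:48] → 'l1158bq33s316ukmn02.epoo10657txq33sz29xuuxcb525:'.
Captured: group 1 = '29xuu', group 2 = 'xcb525', group 3 = ':'.

('29xuu', 'xcb525', ':')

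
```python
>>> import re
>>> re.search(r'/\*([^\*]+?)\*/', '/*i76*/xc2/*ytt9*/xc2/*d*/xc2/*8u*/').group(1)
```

'i76'

Unlike `match`, `search` isn't anchored — it looks for the pattern anywhere in the string.
The match spans [0:7] → '/*i76*/'.
Captured: group 1 = 'i76'.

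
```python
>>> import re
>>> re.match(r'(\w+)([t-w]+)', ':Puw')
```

None

This matches one or more of a word character (captured); then one or more of a character in [t-w] (captured).
With `match`, the pattern is implicitly anchored at the beginning.
Here the pattern fails at index 0, so the call returns None.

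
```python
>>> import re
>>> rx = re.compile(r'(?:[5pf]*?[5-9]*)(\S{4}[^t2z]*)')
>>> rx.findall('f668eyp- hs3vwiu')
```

['f668eyp- hs3vwiu']

The `?` after the quantifier makes it lazy — it takes as little as possible before letting the rest of the pattern try.
`findall` collects group 1 from the one match (1 total).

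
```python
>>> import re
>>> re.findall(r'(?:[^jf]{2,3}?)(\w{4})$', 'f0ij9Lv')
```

['j9Lv']

`findall` collects group 1 from the one match (1 total).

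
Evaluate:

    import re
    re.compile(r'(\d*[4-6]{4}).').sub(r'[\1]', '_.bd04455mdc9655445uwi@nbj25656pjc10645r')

'_.bd[04455]dc[9655445]wi@nbj[25656]jc10645r'

This matches zero or more of a digit, then exactly 4 of a character in [4-6] (captured); then any character.
`\1` in the replacement pulls in group 1's text for each match.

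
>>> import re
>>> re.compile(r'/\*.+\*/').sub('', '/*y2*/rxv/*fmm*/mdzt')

Matches: at [0:16] → '/*y2*/rxv/*fmm*/'.
Each match is replaced by ''.

'mdzt'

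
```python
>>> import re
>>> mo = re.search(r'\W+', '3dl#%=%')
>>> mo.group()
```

Pattern: one or more of a non-word character.
`search` walks the string left to right and returns the first match it finds.
The match spans [3:7] → '#%=%'.

'#%=%'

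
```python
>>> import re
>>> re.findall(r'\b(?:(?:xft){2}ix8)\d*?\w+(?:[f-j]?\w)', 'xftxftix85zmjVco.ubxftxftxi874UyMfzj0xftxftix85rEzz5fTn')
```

['xftxftix85zmjVco']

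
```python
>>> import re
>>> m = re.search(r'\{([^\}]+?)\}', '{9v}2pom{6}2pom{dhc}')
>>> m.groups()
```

('9v',)

The match spans [0:4] → '{9v}'.
Captured: group 1 = '9v'.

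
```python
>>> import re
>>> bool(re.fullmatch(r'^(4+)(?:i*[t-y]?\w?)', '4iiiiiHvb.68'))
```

This matches anchored at the start of the string; then one or more of a literal '4' (captured); then zero or more of a literal 'i', then optionally a character in [t-y], then optionally a word character (non-capturing group).
`fullmatch` succeeds only if the pattern covers the string from start to end.
Here the string isn't matched end-to-end, so the call returns None, and `bool(None)` is False.

False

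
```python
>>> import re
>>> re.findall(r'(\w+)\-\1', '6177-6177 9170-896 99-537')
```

['6177']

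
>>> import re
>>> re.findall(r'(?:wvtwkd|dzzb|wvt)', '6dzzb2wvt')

No capturing groups, so `findall` returns the 2 full match strings.

['dzzb', 'wvt']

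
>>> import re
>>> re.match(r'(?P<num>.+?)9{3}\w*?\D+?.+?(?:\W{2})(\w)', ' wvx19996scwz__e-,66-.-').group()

With `match`, the pattern is implicitly anchored at the beginning.
The match spans [0:19] → ' wvx19996scwz__e-,6'.

' wvx19996scwz__e-,6'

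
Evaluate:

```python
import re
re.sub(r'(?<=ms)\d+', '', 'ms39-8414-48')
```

'ms-8414-48'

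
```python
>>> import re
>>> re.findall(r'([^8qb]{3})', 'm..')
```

['m..']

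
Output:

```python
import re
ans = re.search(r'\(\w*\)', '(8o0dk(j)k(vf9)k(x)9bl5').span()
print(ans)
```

(6, 9)

The match spans [6:9] → '(j)'.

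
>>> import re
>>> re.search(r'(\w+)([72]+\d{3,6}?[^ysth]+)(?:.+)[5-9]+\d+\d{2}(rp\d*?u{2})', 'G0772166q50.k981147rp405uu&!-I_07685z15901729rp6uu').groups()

('G077', '2166q50.k981147rp405uu&!-I_07685z1', 'rp6uu')

The match spans [0:50] → 'G0772166q50.k981147rp405uu&!-I_07685z15901729rp6uu'.
Captured: group 1 = 'G077', group 2 = '2166q50.k981147rp405uu&!-I_07685z1', group 3 = 'rp6uu'.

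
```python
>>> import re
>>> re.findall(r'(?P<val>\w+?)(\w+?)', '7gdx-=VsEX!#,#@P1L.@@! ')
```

[('7', 'g'), ('d', 'x'), ('V', 's'), ('E', 'X'), ('P', '1')]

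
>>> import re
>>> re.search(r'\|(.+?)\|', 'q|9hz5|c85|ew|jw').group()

'|9hz5|'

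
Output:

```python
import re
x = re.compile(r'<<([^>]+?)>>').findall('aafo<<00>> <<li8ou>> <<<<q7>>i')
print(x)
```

['00', 'li8ou', '<<q7']

Walking the string: at [4:10] match '<<00>>', group 1 = '00'; at [11:20] match '<<li8ou>>', group 1 = 'li8ou'; at [21:29] match '<<<<q7>>', group 1 = '<<q7'.
One capturing group, so `findall` returns just the captured substring from each match — 3 in all.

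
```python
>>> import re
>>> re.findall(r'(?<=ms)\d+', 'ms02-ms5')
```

Because the assertion is zero-width, the text it checks is not consumed and won't appear in the result.
Matches: at [2:4] → '02'; at [7:8] → '5'.
Since nothing is captured, `findall` lists the 2 matched substrings directly.

['02', '5']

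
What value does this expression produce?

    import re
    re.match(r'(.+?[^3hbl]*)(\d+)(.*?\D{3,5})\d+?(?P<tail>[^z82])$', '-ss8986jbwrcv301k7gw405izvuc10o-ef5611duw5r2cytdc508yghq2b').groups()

('-ss898', '6', 'jbwrcv301k7gw405izvuc10o-ef5611duw5r2cytdc508yghq', 'b')

This matches one or more of any character (lazy), then zero or more of any character except [3hbl] (captured); then one or more of a digit (captured); then zero or more of any character (lazy), then 3 to 5 of a non-digit (captured); then one or more of a digit (lazy); then any character except [z82] (captured as 'tail'); then anchored at the end.
`re.match` only tries the pattern at the start of the string.
The match spans [0:58] → '-ss8986jbwrcv301k7gw405izvuc10o-ef5611duw5r2cytdc508yghq2b'.
Captured: group 1 = '-ss898', group 2 = '6', group 3 = 'jbwrcv301k7gw405izvuc10o-ef5611duw5r2cytdc508yghq', group 4 = 'b'.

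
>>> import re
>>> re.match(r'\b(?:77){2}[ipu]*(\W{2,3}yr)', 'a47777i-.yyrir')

None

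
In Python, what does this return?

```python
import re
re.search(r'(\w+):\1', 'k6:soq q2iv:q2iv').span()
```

`\1` has to match the exact text group 1 already captured.
`search` walks the string left to right and returns the first match it finds.
The match spans [7:16] → 'q2iv:q2iv'.
Captured: group 1 = 'q2iv'.

(7, 16)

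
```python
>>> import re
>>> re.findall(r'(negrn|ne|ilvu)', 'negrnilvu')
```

`|` is ordered: at each position the engine commits to the first alternative that works.
Walking the string: at [0:5] match 'negrn', group 1 = 'negrn'; at [5:9] match 'ilvu', group 1 = 'ilvu'.
With a single group, `findall` returns only what that group captured — 2 items.

['negrn', 'ilvu']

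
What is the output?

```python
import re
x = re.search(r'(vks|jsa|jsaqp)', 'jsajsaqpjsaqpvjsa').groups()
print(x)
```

('jsa',)

The match spans [0:3] → 'jsa'.
Captured: group 1 = 'jsa'.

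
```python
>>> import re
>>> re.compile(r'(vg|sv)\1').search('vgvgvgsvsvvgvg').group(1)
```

`\1` is not a pattern — it's the concrete string captured by group 1, re-applied verbatim.
Unlike `match`, `search` isn't anchored — it looks for the pattern anywhere in the string.
The match spans [0:4] → 'vgvg'.
Captured: group 1 = 'vg'.

'vg'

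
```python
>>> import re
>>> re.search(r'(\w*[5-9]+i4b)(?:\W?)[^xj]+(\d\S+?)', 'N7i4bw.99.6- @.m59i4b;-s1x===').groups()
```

('N7i4b', '1x')

Pattern: zero or more of a word character, then one or more of a character in [5-9], then the literal 'i4b' (captured); then optionally a non-word character (non-capturing group); then one or more of any character except [xj]; then a digit, then one or more of a non-whitespace character (lazy) (captured).
Lazy quantifiers expand one character at a time until the remainder of the pattern can match.
Unlike `match`, `search` isn't anchored — it looks for the pattern anywhere in the string.
The match spans [0:26] → 'N7i4bw.99.6- @.m59i4b;-s1x'.
Captured: group 1 = 'N7i4b', group 2 = '1x'.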